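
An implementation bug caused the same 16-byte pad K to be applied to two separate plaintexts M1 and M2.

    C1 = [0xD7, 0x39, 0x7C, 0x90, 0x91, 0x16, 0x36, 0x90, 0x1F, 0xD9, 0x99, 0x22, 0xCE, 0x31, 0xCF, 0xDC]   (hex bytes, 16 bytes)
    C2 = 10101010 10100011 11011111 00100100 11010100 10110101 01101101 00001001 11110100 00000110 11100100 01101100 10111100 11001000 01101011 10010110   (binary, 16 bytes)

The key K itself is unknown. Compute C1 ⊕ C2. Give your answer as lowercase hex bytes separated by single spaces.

7d 9a a3 b4 45 a3 5b 99 eb df 7d 4e 72 f9 a4 4a

C1 ⊕ C2 = (M1 ⊕ K) ⊕ (M2 ⊕ K) = M1 ⊕ M2 — the shared key cancels under XOR.
11010111 xor 10101010 = 01111101
00111001 xor 10100011 = 10011010
01111100 xor 11011111 = 10100011
10010000 xor 00100100 = 10110100
10010001 xor 11010100 = 01000101
00010110 xor 10110101 = 10100011
00110110 xor 01101101 = 01011011
10010000 xor 00001001 = 10011001
00011111 xor 11110100 = 11101011
11011001 xor 00000110 = 11011111
10011001 xor 11100100 = 01111101
00100010 xor 01101100 = 01001110
11001110 xor 10111100 = 01110010
00110001 xor 11001000 = 11111001
11001111 xor 01101011 = 10100100
11011100 xor 10010110 = 01001010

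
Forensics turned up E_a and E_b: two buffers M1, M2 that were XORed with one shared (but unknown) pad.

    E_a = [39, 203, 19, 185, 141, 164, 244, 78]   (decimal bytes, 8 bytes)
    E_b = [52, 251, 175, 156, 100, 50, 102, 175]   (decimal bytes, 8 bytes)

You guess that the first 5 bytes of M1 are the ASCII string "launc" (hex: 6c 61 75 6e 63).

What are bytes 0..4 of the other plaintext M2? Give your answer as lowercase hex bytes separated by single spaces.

7f 51 c9 4b 8a

First, E_a ⊕ E_b = (M1 ⊕ K) ⊕ (M2 ⊕ K) = M1 ⊕ M2, so the key drops out. Then M2 = (M1 ⊕ M2) ⊕ M1 over the first 5 bytes.
byte 0: (27 xor 34) xor 6c = 13 xor 6c = 7f
byte 1: (cb xor fb) xor 61 = 30 xor 61 = 51
byte 2: (13 xor af) xor 75 = bc xor 75 = c9
byte 3: (b9 xor 9c) xor 6e = 25 xor 6e = 4b
byte 4: (8d xor 64) xor 63 = e9 xor 63 = 8a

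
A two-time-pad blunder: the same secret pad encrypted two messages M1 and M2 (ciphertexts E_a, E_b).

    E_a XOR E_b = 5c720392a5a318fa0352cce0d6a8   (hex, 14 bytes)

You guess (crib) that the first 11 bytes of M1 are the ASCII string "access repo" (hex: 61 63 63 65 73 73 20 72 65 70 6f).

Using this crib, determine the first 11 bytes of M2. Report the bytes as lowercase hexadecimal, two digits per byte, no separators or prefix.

Since E_a ⊕ E_b = M1 ⊕ M2, XORing with the guessed M1 bytes yields the corresponding M2 bytes: M2 = (E_a ⊕ E_b) ⊕ M1.
byte 0:  92 ^  97 =  61
byte 1: 114 ^  99 =  17
byte 2:   3 ^  99 =  96
byte 3: 146 ^ 101 = 247
byte 4: 165 ^ 115 = 214
byte 5: 163 ^ 115 = 208
byte 6:  24 ^  32 =  56
byte 7: 250 ^ 114 = 136
byte 8:   3 ^ 101 = 102
byte 9:  82 ^ 112 =  34
byte 10: 204 ^ 111 = 163

3d1160f7d6d038886622a3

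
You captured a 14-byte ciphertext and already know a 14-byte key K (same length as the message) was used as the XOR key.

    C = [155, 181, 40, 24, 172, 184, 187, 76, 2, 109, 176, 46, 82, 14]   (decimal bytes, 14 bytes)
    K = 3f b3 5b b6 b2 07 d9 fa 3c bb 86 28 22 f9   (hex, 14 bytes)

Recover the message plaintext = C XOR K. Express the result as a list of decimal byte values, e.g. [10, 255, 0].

[164, 6, 115, 174, 30, 191, 98, 182, 62, 214, 54, 6, 112, 247]

XOR is its own inverse, so applying the key byte-wise gives the result directly.
byte 0: 155 ⊕  63 = 164
byte 1: 181 ⊕ 179 =   6
byte 2:  40 ⊕  91 = 115
byte 3:  24 ⊕ 182 = 174
byte 4: 172 ⊕ 178 =  30
byte 5: 184 ⊕   7 = 191
byte 6: 187 ⊕ 217 =  98
byte 7:  76 ⊕ 250 = 182
byte 8:   2 ⊕  60 =  62
byte 9: 109 ⊕ 187 = 214
byte 10: 176 ⊕ 134 =  54
byte 11:  46 ⊕  40 =   6
byte 12:  82 ⊕  34 = 112
byte 13:  14 ⊕ 249 = 247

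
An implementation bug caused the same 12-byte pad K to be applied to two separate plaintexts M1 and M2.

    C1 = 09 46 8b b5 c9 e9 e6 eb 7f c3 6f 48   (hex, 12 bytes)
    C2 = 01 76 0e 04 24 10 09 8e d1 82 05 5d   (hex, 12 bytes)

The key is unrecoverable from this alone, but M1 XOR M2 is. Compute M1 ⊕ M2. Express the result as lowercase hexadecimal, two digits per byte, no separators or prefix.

C1 ⊕ C2 = (M1 ⊕ K) ⊕ (M2 ⊕ K) = M1 ⊕ M2 — the shared key cancels under XOR.
byte 0: 09 ^ 01 = 08
byte 1: 46 ^ 76 = 30
byte 2: 8b ^ 0e = 85
byte 3: b5 ^ 04 = b1
byte 4: c9 ^ 24 = ed
byte 5: e9 ^ 10 = f9
byte 6: e6 ^ 09 = ef
byte 7: eb ^ 8e = 65
byte 8: 7f ^ d1 = ae
byte 9: c3 ^ 82 = 41
byte 10: 6f ^ 05 = 6a
byte 11: 48 ^ 5d = 15

083085b1edf9ef65ae416a15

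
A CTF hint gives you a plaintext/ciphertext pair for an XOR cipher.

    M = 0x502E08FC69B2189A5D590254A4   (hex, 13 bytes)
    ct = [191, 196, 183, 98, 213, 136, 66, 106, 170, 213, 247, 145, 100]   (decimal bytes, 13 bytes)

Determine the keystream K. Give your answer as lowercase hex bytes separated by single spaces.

ef ea bf 9e bc 3a 5a f0 f7 8c f5 c5 c0

Since ct = M ⊕ K, XORing both sides with M gives K = M ⊕ ct.
01010000 xor 10111111 = 11101111
00101110 xor 11000100 = 11101010
00001000 xor 10110111 = 10111111
11111100 xor 01100010 = 10011110
01101001 xor 11010101 = 10111100
10110010 xor 10001000 = 00111010
00011000 xor 01000010 = 01011010
10011010 xor 01101010 = 11110000
01011101 xor 10101010 = 11110111
01011001 xor 11010101 = 10001100
00000010 xor 11110111 = 11110101
01010100 xor 10010001 = 11000101
10100100 xor 01100100 = 11000000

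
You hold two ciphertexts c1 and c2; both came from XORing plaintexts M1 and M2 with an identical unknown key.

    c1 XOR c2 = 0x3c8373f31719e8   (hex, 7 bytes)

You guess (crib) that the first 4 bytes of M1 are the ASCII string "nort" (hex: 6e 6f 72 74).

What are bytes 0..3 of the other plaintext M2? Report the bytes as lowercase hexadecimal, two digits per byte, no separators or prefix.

52ec0187

Since c1 ⊕ c2 = M1 ⊕ M2, XORing with the guessed M1 bytes yields the corresponding M2 bytes: M2 = (c1 ⊕ c2) ⊕ M1.
byte 0: 00111100 ^ 01101110 = 01010010
byte 1: 10000011 ^ 01101111 = 11101100
byte 2: 01110011 ^ 01110010 = 00000001
byte 3: 11110011 ^ 01110100 = 10000111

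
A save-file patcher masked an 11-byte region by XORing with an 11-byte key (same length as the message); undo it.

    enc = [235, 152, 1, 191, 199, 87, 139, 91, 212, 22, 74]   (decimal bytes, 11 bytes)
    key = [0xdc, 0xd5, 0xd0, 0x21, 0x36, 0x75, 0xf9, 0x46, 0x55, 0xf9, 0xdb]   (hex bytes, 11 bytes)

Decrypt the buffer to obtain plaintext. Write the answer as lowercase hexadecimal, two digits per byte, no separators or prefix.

XOR is its own inverse, so applying the key byte-wise gives the result directly.
eb ⊕ dc = 37
98 ⊕ d5 = 4d
01 ⊕ d0 = d1
bf ⊕ 21 = 9e
c7 ⊕ 36 = f1
57 ⊕ 75 = 22
8b ⊕ f9 = 72
5b ⊕ 46 = 1d
d4 ⊕ 55 = 81
16 ⊕ f9 = ef
4a ⊕ db = 91

374dd19ef122721d81ef91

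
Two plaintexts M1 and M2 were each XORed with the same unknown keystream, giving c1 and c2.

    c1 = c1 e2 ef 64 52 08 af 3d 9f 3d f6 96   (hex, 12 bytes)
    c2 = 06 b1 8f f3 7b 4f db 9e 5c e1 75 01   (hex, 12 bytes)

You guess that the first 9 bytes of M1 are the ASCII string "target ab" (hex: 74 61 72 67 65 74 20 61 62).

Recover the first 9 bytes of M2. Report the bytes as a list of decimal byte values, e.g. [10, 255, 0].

[179, 50, 18, 240, 76, 51, 84, 194, 161]

First, c1 ⊕ c2 = (M1 ⊕ K) ⊕ (M2 ⊕ K) = M1 ⊕ M2, so the key drops out. Then M2 = (M1 ⊕ M2) ⊕ M1 over the first 9 bytes.
byte 0: (c1 ⊕ 06) ⊕ 74 = c7 ⊕ 74 = b3
byte 1: (e2 ⊕ b1) ⊕ 61 = 53 ⊕ 61 = 32
byte 2: (ef ⊕ 8f) ⊕ 72 = 60 ⊕ 72 = 12
byte 3: (64 ⊕ f3) ⊕ 67 = 97 ⊕ 67 = f0
byte 4: (52 ⊕ 7b) ⊕ 65 = 29 ⊕ 65 = 4c
byte 5: (08 ⊕ 4f) ⊕ 74 = 47 ⊕ 74 = 33
byte 6: (af ⊕ db) ⊕ 20 = 74 ⊕ 20 = 54
byte 7: (3d ⊕ 9e) ⊕ 61 = a3 ⊕ 61 = c2
byte 8: (9f ⊕ 5c) ⊕ 62 = c3 ⊕ 62 = a1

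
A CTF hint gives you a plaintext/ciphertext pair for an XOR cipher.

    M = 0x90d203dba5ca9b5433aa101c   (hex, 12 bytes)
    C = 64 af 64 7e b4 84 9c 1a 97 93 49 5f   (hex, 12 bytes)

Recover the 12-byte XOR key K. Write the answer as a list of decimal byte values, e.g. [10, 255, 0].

[244, 125, 103, 165, 17, 78, 7, 78, 164, 57, 89, 67]

Since C = M ⊕ K, XORing both sides with M gives K = M ⊕ C.
90 ⊕ 64 = f4
d2 ⊕ af = 7d
03 ⊕ 64 = 67
db ⊕ 7e = a5
a5 ⊕ b4 = 11
ca ⊕ 84 = 4e
9b ⊕ 9c = 07
54 ⊕ 1a = 4e
33 ⊕ 97 = a4
aa ⊕ 93 = 39
10 ⊕ 49 = 59
1c ⊕ 5f = 43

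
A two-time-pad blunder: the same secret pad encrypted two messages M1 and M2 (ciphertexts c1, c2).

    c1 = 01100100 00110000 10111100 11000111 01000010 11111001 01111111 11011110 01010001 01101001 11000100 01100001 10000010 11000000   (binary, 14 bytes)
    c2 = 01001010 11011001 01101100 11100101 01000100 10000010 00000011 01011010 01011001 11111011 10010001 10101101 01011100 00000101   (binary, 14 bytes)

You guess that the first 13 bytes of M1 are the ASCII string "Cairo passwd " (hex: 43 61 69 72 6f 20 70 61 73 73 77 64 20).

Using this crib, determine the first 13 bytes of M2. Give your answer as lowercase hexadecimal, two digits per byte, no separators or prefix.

6d88b950695b0ce57be122a8fe

First, c1 ⊕ c2 = (M1 ⊕ K) ⊕ (M2 ⊕ K) = M1 ⊕ M2, so the key drops out. Then M2 = (M1 ⊕ M2) ⊕ M1 over the first 13 bytes.
byte 0: (64 ^ 4a) ^ 43 = 2e ^ 43 = 6d
byte 1: (30 ^ d9) ^ 61 = e9 ^ 61 = 88
byte 2: (bc ^ 6c) ^ 69 = d0 ^ 69 = b9
byte 3: (c7 ^ e5) ^ 72 = 22 ^ 72 = 50
byte 4: (42 ^ 44) ^ 6f = 06 ^ 6f = 69
byte 5: (f9 ^ 82) ^ 20 = 7b ^ 20 = 5b
byte 6: (7f ^ 03) ^ 70 = 7c ^ 70 = 0c
byte 7: (de ^ 5a) ^ 61 = 84 ^ 61 = e5
byte 8: (51 ^ 59) ^ 73 = 08 ^ 73 = 7b
byte 9: (69 ^ fb) ^ 73 = 92 ^ 73 = e1
byte 10: (c4 ^ 91) ^ 77 = 55 ^ 77 = 22
byte 11: (61 ^ ad) ^ 64 = cc ^ 64 = a8
byte 12: (82 ^ 5c) ^ 20 = de ^ 20 = fe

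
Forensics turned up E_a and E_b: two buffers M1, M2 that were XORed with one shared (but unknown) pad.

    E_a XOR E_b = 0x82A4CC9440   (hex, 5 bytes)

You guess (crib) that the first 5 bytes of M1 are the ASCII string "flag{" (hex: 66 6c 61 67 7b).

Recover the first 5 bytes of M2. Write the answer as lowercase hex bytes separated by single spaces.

Since E_a ⊕ E_b = M1 ⊕ M2, XORing with the guessed M1 bytes yields the corresponding M2 bytes: M2 = (E_a ⊕ E_b) ⊕ M1.
byte 0: 82 XOR 66 = e4
byte 1: a4 XOR 6c = c8
byte 2: cc XOR 61 = ad
byte 3: 94 XOR 67 = f3
byte 4: 40 XOR 7b = 3b

e4 c8 ad f3 3b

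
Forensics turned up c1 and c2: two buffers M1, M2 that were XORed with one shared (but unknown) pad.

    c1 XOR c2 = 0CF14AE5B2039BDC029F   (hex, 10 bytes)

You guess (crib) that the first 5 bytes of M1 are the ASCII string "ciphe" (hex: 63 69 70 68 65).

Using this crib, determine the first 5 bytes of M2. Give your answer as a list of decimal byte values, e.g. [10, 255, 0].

Since c1 ⊕ c2 = M1 ⊕ M2, XORing with the guessed M1 bytes yields the corresponding M2 bytes: M2 = (c1 ⊕ c2) ⊕ M1.
0c xor 63 = 6f
f1 xor 69 = 98
4a xor 70 = 3a
e5 xor 68 = 8d
b2 xor 65 = d7

[111, 152, 58, 141, 215]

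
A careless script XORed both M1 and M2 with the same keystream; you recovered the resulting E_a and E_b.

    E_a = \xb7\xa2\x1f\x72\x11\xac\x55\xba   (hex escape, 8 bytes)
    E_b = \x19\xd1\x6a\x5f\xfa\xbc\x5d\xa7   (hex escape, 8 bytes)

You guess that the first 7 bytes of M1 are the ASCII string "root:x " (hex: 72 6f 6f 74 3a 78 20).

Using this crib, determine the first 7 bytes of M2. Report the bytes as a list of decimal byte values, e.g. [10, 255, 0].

[220, 28, 26, 89, 209, 104, 40]

First, E_a ⊕ E_b = (M1 ⊕ K) ⊕ (M2 ⊕ K) = M1 ⊕ M2, so the key drops out. Then M2 = (M1 ⊕ M2) ⊕ M1 over the first 7 bytes.
byte 0: (b7 xor 19) xor 72 = ae xor 72 = dc
byte 1: (a2 xor d1) xor 6f = 73 xor 6f = 1c
byte 2: (1f xor 6a) xor 6f = 75 xor 6f = 1a
byte 3: (72 xor 5f) xor 74 = 2d xor 74 = 59
byte 4: (11 xor fa) xor 3a = eb xor 3a = d1
byte 5: (ac xor bc) xor 78 = 10 xor 78 = 68
byte 6: (55 xor 5d) xor 20 = 08 xor 20 = 28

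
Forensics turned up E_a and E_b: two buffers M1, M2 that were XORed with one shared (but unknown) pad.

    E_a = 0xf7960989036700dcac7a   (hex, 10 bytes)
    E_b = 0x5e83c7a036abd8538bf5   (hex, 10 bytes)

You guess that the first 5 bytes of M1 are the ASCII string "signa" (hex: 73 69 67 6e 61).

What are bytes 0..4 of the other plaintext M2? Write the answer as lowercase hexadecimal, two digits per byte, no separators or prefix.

First, E_a ⊕ E_b = (M1 ⊕ K) ⊕ (M2 ⊕ K) = M1 ⊕ M2, so the key drops out. Then M2 = (M1 ⊕ M2) ⊕ M1 over the first 5 bytes.
byte 0: (f7 ^ 5e) ^ 73 = a9 ^ 73 = da
byte 1: (96 ^ 83) ^ 69 = 15 ^ 69 = 7c
byte 2: (09 ^ c7) ^ 67 = ce ^ 67 = a9
byte 3: (89 ^ a0) ^ 6e = 29 ^ 6e = 47
byte 4: (03 ^ 36) ^ 61 = 35 ^ 61 = 54

da7ca94754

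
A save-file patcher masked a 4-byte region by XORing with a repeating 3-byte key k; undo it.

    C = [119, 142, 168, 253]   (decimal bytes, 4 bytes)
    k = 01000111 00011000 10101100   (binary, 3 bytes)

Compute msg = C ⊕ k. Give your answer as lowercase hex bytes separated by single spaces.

The 3-byte key repeats, so the effective keystream is 47 18 ac 47.
byte 0: 119 xor  71 =  48
byte 1: 142 xor  24 = 150
byte 2: 168 xor 172 =   4
byte 3: 253 xor  71 = 186

30 96 04 ba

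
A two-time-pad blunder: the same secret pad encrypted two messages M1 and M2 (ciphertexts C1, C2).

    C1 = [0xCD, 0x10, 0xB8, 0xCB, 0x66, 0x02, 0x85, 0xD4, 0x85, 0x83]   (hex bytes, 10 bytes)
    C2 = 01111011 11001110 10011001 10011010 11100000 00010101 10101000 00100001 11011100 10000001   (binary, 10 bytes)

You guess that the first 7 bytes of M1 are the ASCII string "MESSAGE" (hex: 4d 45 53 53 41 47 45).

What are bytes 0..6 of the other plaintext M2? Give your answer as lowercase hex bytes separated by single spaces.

First, C1 ⊕ C2 = (M1 ⊕ K) ⊕ (M2 ⊕ K) = M1 ⊕ M2, so the key drops out. Then M2 = (M1 ⊕ M2) ⊕ M1 over the first 7 bytes.
byte 0: (cd ^ 7b) ^ 4d = b6 ^ 4d = fb
byte 1: (10 ^ ce) ^ 45 = de ^ 45 = 9b
byte 2: (b8 ^ 99) ^ 53 = 21 ^ 53 = 72
byte 3: (cb ^ 9a) ^ 53 = 51 ^ 53 = 02
byte 4: (66 ^ e0) ^ 41 = 86 ^ 41 = c7
byte 5: (02 ^ 15) ^ 47 = 17 ^ 47 = 50
byte 6: (85 ^ a8) ^ 45 = 2d ^ 45 = 68

fb 9b 72 02 c7 50 68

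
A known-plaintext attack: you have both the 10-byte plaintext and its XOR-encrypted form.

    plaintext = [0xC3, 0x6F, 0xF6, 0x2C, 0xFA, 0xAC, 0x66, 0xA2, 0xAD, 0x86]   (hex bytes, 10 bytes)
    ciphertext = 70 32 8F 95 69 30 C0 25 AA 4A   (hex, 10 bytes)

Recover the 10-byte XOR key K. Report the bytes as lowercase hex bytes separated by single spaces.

b3 5d 79 b9 93 9c a6 87 07 cc

Since ciphertext = plaintext ⊕ K, XORing both sides with plaintext gives K = plaintext ⊕ ciphertext.
byte 0: c3 ⊕ 70 = b3
byte 1: 6f ⊕ 32 = 5d
byte 2: f6 ⊕ 8f = 79
byte 3: 2c ⊕ 95 = b9
byte 4: fa ⊕ 69 = 93
byte 5: ac ⊕ 30 = 9c
byte 6: 66 ⊕ c0 = a6
byte 7: a2 ⊕ 25 = 87
byte 8: ad ⊕ aa = 07
byte 9: 86 ⊕ 4a = cc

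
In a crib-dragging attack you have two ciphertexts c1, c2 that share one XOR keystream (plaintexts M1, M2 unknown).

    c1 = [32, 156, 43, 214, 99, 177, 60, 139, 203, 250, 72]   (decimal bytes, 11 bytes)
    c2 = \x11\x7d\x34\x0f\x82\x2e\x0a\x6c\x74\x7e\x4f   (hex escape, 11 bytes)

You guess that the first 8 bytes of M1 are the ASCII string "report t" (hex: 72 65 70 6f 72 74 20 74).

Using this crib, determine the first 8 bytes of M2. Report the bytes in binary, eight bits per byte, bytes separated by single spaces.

01000011 10000100 01101111 10110110 10010011 11101011 00010110 10010011

First, c1 ⊕ c2 = (M1 ⊕ K) ⊕ (M2 ⊕ K) = M1 ⊕ M2, so the key drops out. Then M2 = (M1 ⊕ M2) ⊕ M1 over the first 8 bytes.
byte 0: (20 xor 11) xor 72 = 31 xor 72 = 43
byte 1: (9c xor 7d) xor 65 = e1 xor 65 = 84
byte 2: (2b xor 34) xor 70 = 1f xor 70 = 6f
byte 3: (d6 xor 0f) xor 6f = d9 xor 6f = b6
byte 4: (63 xor 82) xor 72 = e1 xor 72 = 93
byte 5: (b1 xor 2e) xor 74 = 9f xor 74 = eb
byte 6: (3c xor 0a) xor 20 = 36 xor 20 = 16
byte 7: (8b xor 6c) xor 74 = e7 xor 74 = 93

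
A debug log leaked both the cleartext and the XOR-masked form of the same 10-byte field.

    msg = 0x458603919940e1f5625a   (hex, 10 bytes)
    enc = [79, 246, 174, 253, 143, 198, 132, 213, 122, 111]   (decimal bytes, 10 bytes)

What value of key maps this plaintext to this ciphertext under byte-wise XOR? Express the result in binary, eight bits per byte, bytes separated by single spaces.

00001010 01110000 10101101 01101100 00010110 10000110 01100101 00100000 00011000 00110101

Since enc = msg ⊕ key, XORing both sides with msg gives key = msg ⊕ enc.
byte 0: 01000101 xor 01001111 = 00001010
byte 1: 10000110 xor 11110110 = 01110000
byte 2: 00000011 xor 10101110 = 10101101
byte 3: 10010001 xor 11111101 = 01101100
byte 4: 10011001 xor 10001111 = 00010110
byte 5: 01000000 xor 11000110 = 10000110
byte 6: 11100001 xor 10000100 = 01100101
byte 7: 11110101 xor 11010101 = 00100000
byte 8: 01100010 xor 01111010 = 00011000
byte 9: 01011010 xor 01101111 = 00110101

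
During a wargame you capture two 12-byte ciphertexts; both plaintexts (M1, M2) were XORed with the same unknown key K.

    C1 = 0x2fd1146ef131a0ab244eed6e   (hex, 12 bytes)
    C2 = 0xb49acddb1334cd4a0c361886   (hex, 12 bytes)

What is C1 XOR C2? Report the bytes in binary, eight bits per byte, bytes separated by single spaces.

10011011 01001011 11011001 10110101 11100010 00000101 01101101 11100001 00101000 01111000 11110101 11101000

C1 ⊕ C2 = (M1 ⊕ K) ⊕ (M2 ⊕ K) = M1 ⊕ M2 — the shared key cancels under XOR.
00101111 XOR 10110100 = 10011011
11010001 XOR 10011010 = 01001011
00010100 XOR 11001101 = 11011001
01101110 XOR 11011011 = 10110101
11110001 XOR 00010011 = 11100010
00110001 XOR 00110100 = 00000101
10100000 XOR 11001101 = 01101101
10101011 XOR 01001010 = 11100001
00100100 XOR 00001100 = 00101000
01001110 XOR 00110110 = 01111000
11101101 XOR 00011000 = 11110101
01101110 XOR 10000110 = 11101000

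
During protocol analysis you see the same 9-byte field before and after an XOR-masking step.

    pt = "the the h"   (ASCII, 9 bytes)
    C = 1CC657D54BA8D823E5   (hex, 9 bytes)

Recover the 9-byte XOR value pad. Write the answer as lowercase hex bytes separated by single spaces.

Since C = pt ⊕ pad, XORing both sides with pt gives pad = pt ⊕ C.
74 XOR 1c = 68
68 XOR c6 = ae
65 XOR 57 = 32
20 XOR d5 = f5
74 XOR 4b = 3f
68 XOR a8 = c0
65 XOR d8 = bd
20 XOR 23 = 03
68 XOR e5 = 8d

68 ae 32 f5 3f c0 bd 03 8d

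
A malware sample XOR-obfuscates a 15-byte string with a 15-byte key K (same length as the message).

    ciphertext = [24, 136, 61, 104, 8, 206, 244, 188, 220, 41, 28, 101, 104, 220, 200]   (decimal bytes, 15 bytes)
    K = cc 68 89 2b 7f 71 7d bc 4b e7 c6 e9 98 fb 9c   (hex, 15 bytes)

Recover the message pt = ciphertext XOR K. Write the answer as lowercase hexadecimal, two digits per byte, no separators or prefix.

XOR is its own inverse, so applying the key byte-wise gives the result directly.
00011000 ⊕ 11001100 = 11010100
10001000 ⊕ 01101000 = 11100000
00111101 ⊕ 10001001 = 10110100
01101000 ⊕ 00101011 = 01000011
00001000 ⊕ 01111111 = 01110111
11001110 ⊕ 01110001 = 10111111
11110100 ⊕ 01111101 = 10001001
10111100 ⊕ 10111100 = 00000000
11011100 ⊕ 01001011 = 10010111
00101001 ⊕ 11100111 = 11001110
00011100 ⊕ 11000110 = 11011010
01100101 ⊕ 11101001 = 10001100
01101000 ⊕ 10011000 = 11110000
11011100 ⊕ 11111011 = 00100111
11001000 ⊕ 10011100 = 01010100

d4e0b44377bf890097ceda8cf02754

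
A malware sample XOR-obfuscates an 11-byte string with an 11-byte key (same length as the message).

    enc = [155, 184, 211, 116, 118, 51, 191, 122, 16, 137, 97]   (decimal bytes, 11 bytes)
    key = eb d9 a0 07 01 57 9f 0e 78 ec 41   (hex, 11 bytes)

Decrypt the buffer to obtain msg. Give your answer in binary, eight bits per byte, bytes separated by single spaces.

01110000 01100001 01110011 01110011 01110111 01100100 00100000 01110100 01101000 01100101 00100000

XOR is its own inverse, so applying the key byte-wise gives the result directly.
10011011 ⊕ 11101011 = 01110000
10111000 ⊕ 11011001 = 01100001
11010011 ⊕ 10100000 = 01110011
01110100 ⊕ 00000111 = 01110011
01110110 ⊕ 00000001 = 01110111
00110011 ⊕ 01010111 = 01100100
10111111 ⊕ 10011111 = 00100000
01111010 ⊕ 00001110 = 01110100
00010000 ⊕ 01111000 = 01101000
10001001 ⊕ 11101100 = 01100101
01100001 ⊕ 01000001 = 00100000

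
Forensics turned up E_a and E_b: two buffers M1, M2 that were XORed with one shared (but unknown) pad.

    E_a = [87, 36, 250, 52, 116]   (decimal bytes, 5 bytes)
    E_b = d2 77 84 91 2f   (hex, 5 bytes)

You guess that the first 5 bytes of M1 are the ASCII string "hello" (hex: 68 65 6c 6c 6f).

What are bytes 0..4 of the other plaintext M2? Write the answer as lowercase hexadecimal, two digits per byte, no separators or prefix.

ed3612c934

First, E_a ⊕ E_b = (M1 ⊕ K) ⊕ (M2 ⊕ K) = M1 ⊕ M2, so the key drops out. Then M2 = (M1 ⊕ M2) ⊕ M1 over the first 5 bytes.
byte 0: (57 xor d2) xor 68 = 85 xor 68 = ed
byte 1: (24 xor 77) xor 65 = 53 xor 65 = 36
byte 2: (fa xor 84) xor 6c = 7e xor 6c = 12
byte 3: (34 xor 91) xor 6c = a5 xor 6c = c9
byte 4: (74 xor 2f) xor 6f = 5b xor 6f = 34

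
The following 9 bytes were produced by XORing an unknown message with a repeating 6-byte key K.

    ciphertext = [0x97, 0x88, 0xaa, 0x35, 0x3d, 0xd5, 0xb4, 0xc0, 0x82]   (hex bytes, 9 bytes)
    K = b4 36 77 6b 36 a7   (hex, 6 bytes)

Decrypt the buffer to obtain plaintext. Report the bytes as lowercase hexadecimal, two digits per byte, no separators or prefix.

23bedd5e0b7200f6f5

The 6-byte key repeats, so the effective keystream is b4 36 77 6b 36 a7 b4 36 77.
byte 0: 10010111 XOR 10110100 = 00100011
byte 1: 10001000 XOR 00110110 = 10111110
byte 2: 10101010 XOR 01110111 = 11011101
byte 3: 00110101 XOR 01101011 = 01011110
byte 4: 00111101 XOR 00110110 = 00001011
byte 5: 11010101 XOR 10100111 = 01110010
byte 6: 10110100 XOR 10110100 = 00000000
byte 7: 11000000 XOR 00110110 = 11110110
byte 8: 10000010 XOR 01110111 = 11110101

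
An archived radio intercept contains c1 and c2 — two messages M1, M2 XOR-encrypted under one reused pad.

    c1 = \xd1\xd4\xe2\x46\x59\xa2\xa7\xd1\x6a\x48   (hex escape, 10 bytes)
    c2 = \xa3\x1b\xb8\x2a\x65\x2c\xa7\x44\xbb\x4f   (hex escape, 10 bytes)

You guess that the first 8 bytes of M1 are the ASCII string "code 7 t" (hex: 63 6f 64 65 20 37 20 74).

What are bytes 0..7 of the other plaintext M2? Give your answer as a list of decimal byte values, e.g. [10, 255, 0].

First, c1 ⊕ c2 = (M1 ⊕ K) ⊕ (M2 ⊕ K) = M1 ⊕ M2, so the key drops out. Then M2 = (M1 ⊕ M2) ⊕ M1 over the first 8 bytes.
byte 0: (d1 xor a3) xor 63 = 72 xor 63 = 11
byte 1: (d4 xor 1b) xor 6f = cf xor 6f = a0
byte 2: (e2 xor b8) xor 64 = 5a xor 64 = 3e
byte 3: (46 xor 2a) xor 65 = 6c xor 65 = 09
byte 4: (59 xor 65) xor 20 = 3c xor 20 = 1c
byte 5: (a2 xor 2c) xor 37 = 8e xor 37 = b9
byte 6: (a7 xor a7) xor 20 = 00 xor 20 = 20
byte 7: (d1 xor 44) xor 74 = 95 xor 74 = e1

[17, 160, 62, 9, 28, 185, 32, 225]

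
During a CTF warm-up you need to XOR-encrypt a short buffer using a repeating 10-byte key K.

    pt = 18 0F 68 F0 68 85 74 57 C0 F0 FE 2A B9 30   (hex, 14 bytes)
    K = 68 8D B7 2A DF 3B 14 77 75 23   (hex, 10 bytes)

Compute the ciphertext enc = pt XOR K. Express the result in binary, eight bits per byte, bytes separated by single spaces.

01110000 10000010 11011111 11011010 10110111 10111110 01100000 00100000 10110101 11010011 10010110 10100111 00001110 00011010

The 10-byte key repeats, so the effective keystream is 68 8d b7 2a df 3b 14 77 75 23 68 8d b7 2a.
byte 0: 18 ^ 68 = 70
byte 1: 0f ^ 8d = 82
byte 2: 68 ^ b7 = df
byte 3: f0 ^ 2a = da
byte 4: 68 ^ df = b7
byte 5: 85 ^ 3b = be
byte 6: 74 ^ 14 = 60
byte 7: 57 ^ 77 = 20
byte 8: c0 ^ 75 = b5
byte 9: f0 ^ 23 = d3
byte 10: fe ^ 68 = 96
byte 11: 2a ^ 8d = a7
byte 12: b9 ^ b7 = 0e
byte 13: 30 ^ 2a = 1a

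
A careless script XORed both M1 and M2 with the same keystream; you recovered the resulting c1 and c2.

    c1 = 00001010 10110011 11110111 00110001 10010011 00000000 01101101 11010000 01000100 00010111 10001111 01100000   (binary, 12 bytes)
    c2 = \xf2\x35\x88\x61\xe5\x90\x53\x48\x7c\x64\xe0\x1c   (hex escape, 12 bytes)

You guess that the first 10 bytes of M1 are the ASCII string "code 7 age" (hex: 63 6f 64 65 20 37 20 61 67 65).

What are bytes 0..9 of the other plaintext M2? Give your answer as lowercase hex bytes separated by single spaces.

9b e9 1b 35 56 a7 1e f9 5f 16

First, c1 ⊕ c2 = (M1 ⊕ K) ⊕ (M2 ⊕ K) = M1 ⊕ M2, so the key drops out. Then M2 = (M1 ⊕ M2) ⊕ M1 over the first 10 bytes.
byte 0: (0a XOR f2) XOR 63 = f8 XOR 63 = 9b
byte 1: (b3 XOR 35) XOR 6f = 86 XOR 6f = e9
byte 2: (f7 XOR 88) XOR 64 = 7f XOR 64 = 1b
byte 3: (31 XOR 61) XOR 65 = 50 XOR 65 = 35
byte 4: (93 XOR e5) XOR 20 = 76 XOR 20 = 56
byte 5: (00 XOR 90) XOR 37 = 90 XOR 37 = a7
byte 6: (6d XOR 53) XOR 20 = 3e XOR 20 = 1e
byte 7: (d0 XOR 48) XOR 61 = 98 XOR 61 = f9
byte 8: (44 XOR 7c) XOR 67 = 38 XOR 67 = 5f
byte 9: (17 XOR 64) XOR 65 = 73 XOR 65 = 16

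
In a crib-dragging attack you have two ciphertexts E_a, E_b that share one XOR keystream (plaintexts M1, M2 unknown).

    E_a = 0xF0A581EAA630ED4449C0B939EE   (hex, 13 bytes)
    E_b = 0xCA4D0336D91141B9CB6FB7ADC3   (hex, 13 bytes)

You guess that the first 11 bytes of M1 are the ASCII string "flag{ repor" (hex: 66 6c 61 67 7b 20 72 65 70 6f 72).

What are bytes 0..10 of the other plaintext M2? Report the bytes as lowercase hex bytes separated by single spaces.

First, E_a ⊕ E_b = (M1 ⊕ K) ⊕ (M2 ⊕ K) = M1 ⊕ M2, so the key drops out. Then M2 = (M1 ⊕ M2) ⊕ M1 over the first 11 bytes.
byte 0: (f0 xor ca) xor 66 = 3a xor 66 = 5c
byte 1: (a5 xor 4d) xor 6c = e8 xor 6c = 84
byte 2: (81 xor 03) xor 61 = 82 xor 61 = e3
byte 3: (ea xor 36) xor 67 = dc xor 67 = bb
byte 4: (a6 xor d9) xor 7b = 7f xor 7b = 04
byte 5: (30 xor 11) xor 20 = 21 xor 20 = 01
byte 6: (ed xor 41) xor 72 = ac xor 72 = de
byte 7: (44 xor b9) xor 65 = fd xor 65 = 98
byte 8: (49 xor cb) xor 70 = 82 xor 70 = f2
byte 9: (c0 xor 6f) xor 6f = af xor 6f = c0
byte 10: (b9 xor b7) xor 72 = 0e xor 72 = 7c

5c 84 e3 bb 04 01 de 98 f2 c0 7c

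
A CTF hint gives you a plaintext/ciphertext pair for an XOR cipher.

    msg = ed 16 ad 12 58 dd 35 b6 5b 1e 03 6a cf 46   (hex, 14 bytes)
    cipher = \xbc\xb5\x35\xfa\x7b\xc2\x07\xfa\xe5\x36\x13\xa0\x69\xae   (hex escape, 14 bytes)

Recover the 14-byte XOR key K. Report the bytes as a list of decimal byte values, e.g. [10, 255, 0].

Since cipher = msg ⊕ K, XORing both sides with msg gives K = msg ⊕ cipher.
byte 0: 11101101 XOR 10111100 = 01010001
byte 1: 00010110 XOR 10110101 = 10100011
byte 2: 10101101 XOR 00110101 = 10011000
byte 3: 00010010 XOR 11111010 = 11101000
byte 4: 01011000 XOR 01111011 = 00100011
byte 5: 11011101 XOR 11000010 = 00011111
byte 6: 00110101 XOR 00000111 = 00110010
byte 7: 10110110 XOR 11111010 = 01001100
byte 8: 01011011 XOR 11100101 = 10111110
byte 9: 00011110 XOR 00110110 = 00101000
byte 10: 00000011 XOR 00010011 = 00010000
byte 11: 01101010 XOR 10100000 = 11001010
byte 12: 11001111 XOR 01101001 = 10100110
byte 13: 01000110 XOR 10101110 = 11101000

[81, 163, 152, 232, 35, 31, 50, 76, 190, 40, 16, 202, 166, 232]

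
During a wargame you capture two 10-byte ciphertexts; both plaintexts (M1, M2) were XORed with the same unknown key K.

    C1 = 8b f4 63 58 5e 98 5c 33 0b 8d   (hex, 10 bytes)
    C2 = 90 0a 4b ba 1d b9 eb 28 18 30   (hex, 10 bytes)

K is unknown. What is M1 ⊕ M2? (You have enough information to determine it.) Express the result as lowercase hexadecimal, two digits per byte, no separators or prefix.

C1 ⊕ C2 = (M1 ⊕ K) ⊕ (M2 ⊕ K) = M1 ⊕ M2 — the shared key cancels under XOR.
10001011 XOR 10010000 = 00011011
11110100 XOR 00001010 = 11111110
01100011 XOR 01001011 = 00101000
01011000 XOR 10111010 = 11100010
01011110 XOR 00011101 = 01000011
10011000 XOR 10111001 = 00100001
01011100 XOR 11101011 = 10110111
00110011 XOR 00101000 = 00011011
00001011 XOR 00011000 = 00010011
10001101 XOR 00110000 = 10111101

1bfe28e24321b71b13bd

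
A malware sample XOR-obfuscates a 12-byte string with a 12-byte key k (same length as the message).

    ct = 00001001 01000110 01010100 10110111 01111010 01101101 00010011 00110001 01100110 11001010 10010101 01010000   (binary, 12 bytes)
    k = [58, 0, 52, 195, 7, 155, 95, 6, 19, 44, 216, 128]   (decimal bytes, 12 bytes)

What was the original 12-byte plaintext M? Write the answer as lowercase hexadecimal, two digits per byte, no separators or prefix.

XOR is its own inverse, so applying the key byte-wise gives the result directly.
byte 0: 09 ^ 3a = 33
byte 1: 46 ^ 00 = 46
byte 2: 54 ^ 34 = 60
byte 3: b7 ^ c3 = 74
byte 4: 7a ^ 07 = 7d
byte 5: 6d ^ 9b = f6
byte 6: 13 ^ 5f = 4c
byte 7: 31 ^ 06 = 37
byte 8: 66 ^ 13 = 75
byte 9: ca ^ 2c = e6
byte 10: 95 ^ d8 = 4d
byte 11: 50 ^ 80 = d0

334660747df64c3775e64dd0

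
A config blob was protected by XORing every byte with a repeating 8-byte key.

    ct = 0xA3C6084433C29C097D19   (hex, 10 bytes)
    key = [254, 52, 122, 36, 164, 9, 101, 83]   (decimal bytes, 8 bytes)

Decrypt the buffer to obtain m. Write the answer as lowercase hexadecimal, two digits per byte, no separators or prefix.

The 8-byte key repeats, so the effective keystream is fe 34 7a 24 a4 09 65 53 fe 34.
byte 0: 10100011 XOR 11111110 = 01011101
byte 1: 11000110 XOR 00110100 = 11110010
byte 2: 00001000 XOR 01111010 = 01110010
byte 3: 01000100 XOR 00100100 = 01100000
byte 4: 00110011 XOR 10100100 = 10010111
byte 5: 11000010 XOR 00001001 = 11001011
byte 6: 10011100 XOR 01100101 = 11111001
byte 7: 00001001 XOR 01010011 = 01011010
byte 8: 01111101 XOR 11111110 = 10000011
byte 9: 00011001 XOR 00110100 = 00101101

5df2726097cbf95a832d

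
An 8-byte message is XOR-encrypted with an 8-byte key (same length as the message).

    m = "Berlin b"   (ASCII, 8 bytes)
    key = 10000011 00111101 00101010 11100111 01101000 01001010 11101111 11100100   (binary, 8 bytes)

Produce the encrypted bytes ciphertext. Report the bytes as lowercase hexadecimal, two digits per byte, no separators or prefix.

c158588b0124cf86

XOR is its own inverse, so applying the key byte-wise gives the result directly.
byte 0: 42 ⊕ 83 = c1
byte 1: 65 ⊕ 3d = 58
byte 2: 72 ⊕ 2a = 58
byte 3: 6c ⊕ e7 = 8b
byte 4: 69 ⊕ 68 = 01
byte 5: 6e ⊕ 4a = 24
byte 6: 20 ⊕ ef = cf
byte 7: 62 ⊕ e4 = 86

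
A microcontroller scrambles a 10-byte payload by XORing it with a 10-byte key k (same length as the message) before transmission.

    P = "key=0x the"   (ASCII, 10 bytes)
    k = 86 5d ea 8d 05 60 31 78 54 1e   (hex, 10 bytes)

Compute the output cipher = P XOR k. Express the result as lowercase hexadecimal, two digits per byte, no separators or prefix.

01101011 xor 10000110 = 11101101
01100101 xor 01011101 = 00111000
01111001 xor 11101010 = 10010011
00111101 xor 10001101 = 10110000
00110000 xor 00000101 = 00110101
01111000 xor 01100000 = 00011000
00100000 xor 00110001 = 00010001
01110100 xor 01111000 = 00001100
01101000 xor 01010100 = 00111100
01100101 xor 00011110 = 01111011

ed3893b03518110c3c7b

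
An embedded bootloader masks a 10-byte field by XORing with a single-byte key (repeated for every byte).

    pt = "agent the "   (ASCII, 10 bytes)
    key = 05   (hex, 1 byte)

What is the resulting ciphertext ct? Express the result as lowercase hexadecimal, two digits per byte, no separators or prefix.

The 1-byte key repeats, so the effective keystream is 05 05 05 05 05 05 05 05 05 05.
byte 0: 61 xor 05 = 64
byte 1: 67 xor 05 = 62
byte 2: 65 xor 05 = 60
byte 3: 6e xor 05 = 6b
byte 4: 74 xor 05 = 71
byte 5: 20 xor 05 = 25
byte 6: 74 xor 05 = 71
byte 7: 68 xor 05 = 6d
byte 8: 65 xor 05 = 60
byte 9: 20 xor 05 = 25

6462606b7125716d6025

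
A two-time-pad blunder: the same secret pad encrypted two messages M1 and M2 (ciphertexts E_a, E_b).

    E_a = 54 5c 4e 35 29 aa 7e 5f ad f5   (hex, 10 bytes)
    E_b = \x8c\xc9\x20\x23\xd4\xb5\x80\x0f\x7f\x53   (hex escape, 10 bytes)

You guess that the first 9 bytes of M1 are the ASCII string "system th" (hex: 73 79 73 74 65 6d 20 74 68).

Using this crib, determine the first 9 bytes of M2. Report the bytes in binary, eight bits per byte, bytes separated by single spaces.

10101011 11101100 00011101 01100010 10011000 01110010 11011110 00100100 10111010

First, E_a ⊕ E_b = (M1 ⊕ K) ⊕ (M2 ⊕ K) = M1 ⊕ M2, so the key drops out. Then M2 = (M1 ⊕ M2) ⊕ M1 over the first 9 bytes.
byte 0: (54 ^ 8c) ^ 73 = d8 ^ 73 = ab
byte 1: (5c ^ c9) ^ 79 = 95 ^ 79 = ec
byte 2: (4e ^ 20) ^ 73 = 6e ^ 73 = 1d
byte 3: (35 ^ 23) ^ 74 = 16 ^ 74 = 62
byte 4: (29 ^ d4) ^ 65 = fd ^ 65 = 98
byte 5: (aa ^ b5) ^ 6d = 1f ^ 6d = 72
byte 6: (7e ^ 80) ^ 20 = fe ^ 20 = de
byte 7: (5f ^ 0f) ^ 74 = 50 ^ 74 = 24
byte 8: (ad ^ 7f) ^ 68 = d2 ^ 68 = ba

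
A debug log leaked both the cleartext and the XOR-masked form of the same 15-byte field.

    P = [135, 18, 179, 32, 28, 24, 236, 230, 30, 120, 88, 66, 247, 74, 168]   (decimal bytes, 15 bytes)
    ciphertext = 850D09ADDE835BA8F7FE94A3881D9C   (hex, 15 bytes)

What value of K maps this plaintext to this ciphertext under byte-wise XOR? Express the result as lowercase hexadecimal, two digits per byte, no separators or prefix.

021fba8dc29bb74ee986cce17f5734

Since ciphertext = P ⊕ K, XORing both sides with P gives K = P ⊕ ciphertext.
87 ^ 85 = 02
12 ^ 0d = 1f
b3 ^ 09 = ba
20 ^ ad = 8d
1c ^ de = c2
18 ^ 83 = 9b
ec ^ 5b = b7
e6 ^ a8 = 4e
1e ^ f7 = e9
78 ^ fe = 86
58 ^ 94 = cc
42 ^ a3 = e1
f7 ^ 88 = 7f
4a ^ 1d = 57
a8 ^ 9c = 34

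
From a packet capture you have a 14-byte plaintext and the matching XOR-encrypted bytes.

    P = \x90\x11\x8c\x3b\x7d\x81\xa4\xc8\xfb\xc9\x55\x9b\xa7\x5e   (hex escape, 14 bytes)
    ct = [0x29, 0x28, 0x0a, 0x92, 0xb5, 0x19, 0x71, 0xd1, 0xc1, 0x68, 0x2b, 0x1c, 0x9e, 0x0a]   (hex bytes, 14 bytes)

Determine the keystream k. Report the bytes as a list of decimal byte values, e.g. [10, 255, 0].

[185, 57, 134, 169, 200, 152, 213, 25, 58, 161, 126, 135, 57, 84]

Since ct = P ⊕ k, XORing both sides with P gives k = P ⊕ ct.
byte 0: 90 XOR 29 = b9
byte 1: 11 XOR 28 = 39
byte 2: 8c XOR 0a = 86
byte 3: 3b XOR 92 = a9
byte 4: 7d XOR b5 = c8
byte 5: 81 XOR 19 = 98
byte 6: a4 XOR 71 = d5
byte 7: c8 XOR d1 = 19
byte 8: fb XOR c1 = 3a
byte 9: c9 XOR 68 = a1
byte 10: 55 XOR 2b = 7e
byte 11: 9b XOR 1c = 87
byte 12: a7 XOR 9e = 39
byte 13: 5e XOR 0a = 54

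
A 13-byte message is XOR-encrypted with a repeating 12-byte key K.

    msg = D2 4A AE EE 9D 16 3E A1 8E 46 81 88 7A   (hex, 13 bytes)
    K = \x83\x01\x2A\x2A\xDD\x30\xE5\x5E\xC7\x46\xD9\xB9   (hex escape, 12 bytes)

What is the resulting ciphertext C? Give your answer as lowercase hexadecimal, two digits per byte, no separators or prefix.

514b84c44026dbff49005831f9

The 12-byte key repeats, so the effective keystream is 83 01 2a 2a dd 30 e5 5e c7 46 d9 b9 83.
byte 0: d2 ^ 83 = 51
byte 1: 4a ^ 01 = 4b
byte 2: ae ^ 2a = 84
byte 3: ee ^ 2a = c4
byte 4: 9d ^ dd = 40
byte 5: 16 ^ 30 = 26
byte 6: 3e ^ e5 = db
byte 7: a1 ^ 5e = ff
byte 8: 8e ^ c7 = 49
byte 9: 46 ^ 46 = 00
byte 10: 81 ^ d9 = 58
byte 11: 88 ^ b9 = 31
byte 12: 7a ^ 83 = f9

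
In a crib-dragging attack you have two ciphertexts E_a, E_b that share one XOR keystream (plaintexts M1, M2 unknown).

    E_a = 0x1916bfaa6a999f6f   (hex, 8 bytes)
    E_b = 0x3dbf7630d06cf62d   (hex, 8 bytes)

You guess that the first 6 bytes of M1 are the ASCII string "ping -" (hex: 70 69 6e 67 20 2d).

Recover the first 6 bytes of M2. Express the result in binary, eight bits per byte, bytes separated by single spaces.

01010100 11000000 10100111 11111101 10011010 11011000

First, E_a ⊕ E_b = (M1 ⊕ K) ⊕ (M2 ⊕ K) = M1 ⊕ M2, so the key drops out. Then M2 = (M1 ⊕ M2) ⊕ M1 over the first 6 bytes.
byte 0: (19 xor 3d) xor 70 = 24 xor 70 = 54
byte 1: (16 xor bf) xor 69 = a9 xor 69 = c0
byte 2: (bf xor 76) xor 6e = c9 xor 6e = a7
byte 3: (aa xor 30) xor 67 = 9a xor 67 = fd
byte 4: (6a xor d0) xor 20 = ba xor 20 = 9a
byte 5: (99 xor 6c) xor 2d = f5 xor 2d = d8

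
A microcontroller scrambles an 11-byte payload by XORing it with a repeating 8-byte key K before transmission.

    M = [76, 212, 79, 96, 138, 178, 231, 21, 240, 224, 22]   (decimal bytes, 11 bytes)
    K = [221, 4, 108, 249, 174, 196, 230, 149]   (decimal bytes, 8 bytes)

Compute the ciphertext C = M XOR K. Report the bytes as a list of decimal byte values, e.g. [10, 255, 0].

[145, 208, 35, 153, 36, 118, 1, 128, 45, 228, 122]

The 8-byte key repeats, so the effective keystream is dd 04 6c f9 ae c4 e6 95 dd 04 6c.
byte 0: 4c XOR dd = 91
byte 1: d4 XOR 04 = d0
byte 2: 4f XOR 6c = 23
byte 3: 60 XOR f9 = 99
byte 4: 8a XOR ae = 24
byte 5: b2 XOR c4 = 76
byte 6: e7 XOR e6 = 01
byte 7: 15 XOR 95 = 80
byte 8: f0 XOR dd = 2d
byte 9: e0 XOR 04 = e4
byte 10: 16 XOR 6c = 7a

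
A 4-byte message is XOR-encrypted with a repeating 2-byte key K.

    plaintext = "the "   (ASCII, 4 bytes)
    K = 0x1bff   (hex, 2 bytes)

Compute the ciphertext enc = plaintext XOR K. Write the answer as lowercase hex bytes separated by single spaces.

The 2-byte key repeats, so the effective keystream is 1b ff 1b ff.
byte 0: 74 ^ 1b = 6f
byte 1: 68 ^ ff = 97
byte 2: 65 ^ 1b = 7e
byte 3: 20 ^ ff = df

6f 97 7e df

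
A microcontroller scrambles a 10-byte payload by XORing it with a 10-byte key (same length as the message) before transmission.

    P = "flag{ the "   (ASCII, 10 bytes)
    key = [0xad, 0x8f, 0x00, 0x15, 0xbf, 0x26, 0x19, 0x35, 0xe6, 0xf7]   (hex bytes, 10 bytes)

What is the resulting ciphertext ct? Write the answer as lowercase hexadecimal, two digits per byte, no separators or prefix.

cbe36172c4066d5d83d7

XOR is its own inverse, so applying the key byte-wise gives the result directly.
byte 0: 66 xor ad = cb
byte 1: 6c xor 8f = e3
byte 2: 61 xor 00 = 61
byte 3: 67 xor 15 = 72
byte 4: 7b xor bf = c4
byte 5: 20 xor 26 = 06
byte 6: 74 xor 19 = 6d
byte 7: 68 xor 35 = 5d
byte 8: 65 xor e6 = 83
byte 9: 20 xor f7 = d7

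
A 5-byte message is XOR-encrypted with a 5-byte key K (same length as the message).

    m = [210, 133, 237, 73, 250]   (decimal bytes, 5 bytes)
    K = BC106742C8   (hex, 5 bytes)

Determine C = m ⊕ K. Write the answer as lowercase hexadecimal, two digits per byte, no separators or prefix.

210 XOR 188 = 110
133 XOR  16 = 149
237 XOR 103 = 138
 73 XOR  66 =  11
250 XOR 200 =  50

6e958a0b32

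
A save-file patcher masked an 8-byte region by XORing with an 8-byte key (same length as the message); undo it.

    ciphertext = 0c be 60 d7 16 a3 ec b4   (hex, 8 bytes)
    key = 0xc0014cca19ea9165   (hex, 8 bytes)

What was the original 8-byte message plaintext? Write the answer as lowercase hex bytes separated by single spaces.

XOR is its own inverse, so applying the key byte-wise gives the result directly.
 12 ⊕ 192 = 204
190 ⊕   1 = 191
 96 ⊕  76 =  44
215 ⊕ 202 =  29
 22 ⊕  25 =  15
163 ⊕ 234 =  73
236 ⊕ 145 = 125
180 ⊕ 101 = 209

cc bf 2c 1d 0f 49 7d d1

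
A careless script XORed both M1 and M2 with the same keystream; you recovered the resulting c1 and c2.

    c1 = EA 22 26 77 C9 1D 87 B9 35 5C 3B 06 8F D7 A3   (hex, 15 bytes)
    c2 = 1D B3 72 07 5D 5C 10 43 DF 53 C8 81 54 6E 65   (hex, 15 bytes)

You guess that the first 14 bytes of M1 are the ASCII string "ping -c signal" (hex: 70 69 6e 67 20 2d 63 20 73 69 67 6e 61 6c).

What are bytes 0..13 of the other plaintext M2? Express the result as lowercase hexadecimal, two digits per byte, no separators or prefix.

87f83a17b46cf4da996694e9bad5

First, c1 ⊕ c2 = (M1 ⊕ K) ⊕ (M2 ⊕ K) = M1 ⊕ M2, so the key drops out. Then M2 = (M1 ⊕ M2) ⊕ M1 over the first 14 bytes.
byte 0: (ea ⊕ 1d) ⊕ 70 = f7 ⊕ 70 = 87
byte 1: (22 ⊕ b3) ⊕ 69 = 91 ⊕ 69 = f8
byte 2: (26 ⊕ 72) ⊕ 6e = 54 ⊕ 6e = 3a
byte 3: (77 ⊕ 07) ⊕ 67 = 70 ⊕ 67 = 17
byte 4: (c9 ⊕ 5d) ⊕ 20 = 94 ⊕ 20 = b4
byte 5: (1d ⊕ 5c) ⊕ 2d = 41 ⊕ 2d = 6c
byte 6: (87 ⊕ 10) ⊕ 63 = 97 ⊕ 63 = f4
byte 7: (b9 ⊕ 43) ⊕ 20 = fa ⊕ 20 = da
byte 8: (35 ⊕ df) ⊕ 73 = ea ⊕ 73 = 99
byte 9: (5c ⊕ 53) ⊕ 69 = 0f ⊕ 69 = 66
byte 10: (3b ⊕ c8) ⊕ 67 = f3 ⊕ 67 = 94
byte 11: (06 ⊕ 81) ⊕ 6e = 87 ⊕ 6e = e9
byte 12: (8f ⊕ 54) ⊕ 61 = db ⊕ 61 = ba
byte 13: (d7 ⊕ 6e) ⊕ 6c = b9 ⊕ 6c = d5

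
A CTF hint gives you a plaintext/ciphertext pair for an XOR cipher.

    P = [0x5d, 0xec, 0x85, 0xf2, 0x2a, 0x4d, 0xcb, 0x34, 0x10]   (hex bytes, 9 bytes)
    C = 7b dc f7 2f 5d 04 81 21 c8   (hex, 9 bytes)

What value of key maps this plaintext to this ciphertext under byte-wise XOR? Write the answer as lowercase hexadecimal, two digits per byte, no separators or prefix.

263072dd77494a15d8

Since C = P ⊕ key, XORing both sides with P gives key = P ⊕ C.
5d XOR 7b = 26
ec XOR dc = 30
85 XOR f7 = 72
f2 XOR 2f = dd
2a XOR 5d = 77
4d XOR 04 = 49
cb XOR 81 = 4a
34 XOR 21 = 15
10 XOR c8 = d8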